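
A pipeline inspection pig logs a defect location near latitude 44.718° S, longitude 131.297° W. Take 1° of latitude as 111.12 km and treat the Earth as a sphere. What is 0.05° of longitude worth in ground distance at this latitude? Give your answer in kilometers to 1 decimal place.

3.9 kilometers

One degree of longitude here spans 111120 × cos 44.718° = 111120 × 0.7106 ≈ 78959.5 m; 0.05° of that is 3947.97 m.
That is 3947.97 m = 3.948 km.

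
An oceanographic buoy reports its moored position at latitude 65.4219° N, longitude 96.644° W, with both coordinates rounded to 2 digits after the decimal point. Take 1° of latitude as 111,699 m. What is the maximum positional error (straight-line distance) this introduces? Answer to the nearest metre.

Rounding to 2 decimal places leaves each coordinate within ±0.005° of the true value.
North–south component: 0.005° × 111699 = 558.495 m.
Longitude error → 0.005 × 111699 × cos 65.4219° = 0.005 × 111699 × 0.4159 ≈ 232.297 m.
Worst case both components are at the extreme and orthogonal: √(558.495² + 232.297²) ≈ 604.879 m.

605 metres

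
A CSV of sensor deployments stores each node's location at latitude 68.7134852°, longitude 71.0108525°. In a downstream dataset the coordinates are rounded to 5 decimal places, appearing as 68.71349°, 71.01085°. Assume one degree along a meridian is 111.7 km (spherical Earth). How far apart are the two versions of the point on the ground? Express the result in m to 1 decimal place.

0.5 m

Δlat = 68.7134852 − 68.71349 = -0.0000048°; Δlon = 71.0108525 − 71.01085 = +0.0000025°.
North–south shift: -0.0000048 × 111700 = -0.53616 m.
E–W at 68.7135°: 0.0000025° × 111700 × cos 68.7135° = 0.0000025 × 111700 × 0.3630 ≈ 0.101377 m.
Hypotenuse of the two orthogonal shifts: √(0.53616² + 0.101377²) = 0.54566 m.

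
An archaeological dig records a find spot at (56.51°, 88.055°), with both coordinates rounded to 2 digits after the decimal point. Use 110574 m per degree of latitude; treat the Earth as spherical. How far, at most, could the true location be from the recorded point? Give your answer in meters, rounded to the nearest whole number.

Rounding to 2 decimal places leaves each coordinate within ±0.005° of the true value.
North–south component: 0.005° × 110574 = 552.87 m.
E–W at 56.51°: 0.005° × 110574 × cos 56.51° = 0.005 × 110574 × 0.5518 ≈ 305.069 m.
Worst case both components are at the extreme and orthogonal: √(552.87² + 305.069²) ≈ 631.453 m.

631 meters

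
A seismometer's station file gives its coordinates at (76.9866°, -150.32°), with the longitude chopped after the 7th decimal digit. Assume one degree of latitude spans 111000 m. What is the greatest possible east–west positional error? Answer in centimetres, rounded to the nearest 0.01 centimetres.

Truncating at 7 decimal places can drop up to a full unit in the last place, so the longitude may be off by as much as 1e-07°.
Parallels shrink by cos φ, so at 76.9866° a degree of longitude is 111000 × 0.2252 ≈ 24994.9 m.
So at most 1e-07° × 24994.9 ≈ 0.00249949 m east–west.
That is 0.00249949 m = 0.24995 cm.

0.25 centimetres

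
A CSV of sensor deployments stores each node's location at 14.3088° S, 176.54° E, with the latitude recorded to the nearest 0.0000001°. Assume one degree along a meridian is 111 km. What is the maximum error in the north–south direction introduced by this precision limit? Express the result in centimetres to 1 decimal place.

0.6 centimetres

Rounding to 7 decimal places leaves the latitude within ±5e-08° of the true value.
North–south distance: 5e-08° × 111000 m/° = 0.00555 m.
That is 0.00555 m = 0.555 cm.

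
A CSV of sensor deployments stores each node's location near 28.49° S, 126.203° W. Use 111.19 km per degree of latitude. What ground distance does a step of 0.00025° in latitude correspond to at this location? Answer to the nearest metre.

28 metres

Along a meridian 0.00025° is 0.00025 × 111190 = 27.7975 m.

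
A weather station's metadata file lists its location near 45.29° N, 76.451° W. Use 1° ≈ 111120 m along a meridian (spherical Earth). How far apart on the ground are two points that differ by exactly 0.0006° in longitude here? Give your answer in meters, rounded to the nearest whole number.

One degree of longitude here spans 111120 × cos 45.29° = 111120 × 0.7035 ≈ 78175 m; 0.0006° of that is 46.905 m.

47 meters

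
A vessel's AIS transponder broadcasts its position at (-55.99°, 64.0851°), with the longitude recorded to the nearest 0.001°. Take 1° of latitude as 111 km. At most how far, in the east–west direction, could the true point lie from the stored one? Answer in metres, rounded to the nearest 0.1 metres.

Rounding to 3 decimal places leaves the longitude within ±0.0005° of the true value.
Parallels shrink by cos φ, so at 55.99° a degree of longitude is 111000 × 0.5593 ≈ 62086.5 m.
Maximum E–W displacement: 0.0005 × 62086.5 = 31.0432 m.

31.0 metres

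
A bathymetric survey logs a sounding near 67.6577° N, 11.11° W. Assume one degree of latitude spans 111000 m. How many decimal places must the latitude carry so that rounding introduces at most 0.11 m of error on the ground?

6 decimal places

One degree of latitude covers 111000 m.
Rounding to N decimal places gives at most 0.5 × 10⁻ᴺ degrees of error, i.e. 0.5 × 10⁻ᴺ × 111000 m.
Setting 55500 × 10⁻ᴺ ≤ 0.11 gives 10ᴺ ≥ 5.045e+05, i.e. N ≥ 5.70.
So 6 decimal places suffice (0.0555 m); 5 would allow up to 0.555 m.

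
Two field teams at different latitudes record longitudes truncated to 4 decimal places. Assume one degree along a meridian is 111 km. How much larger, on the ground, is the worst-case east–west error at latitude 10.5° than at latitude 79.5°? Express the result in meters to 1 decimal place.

Truncating at 4 decimal places can drop up to a full unit in the last place, so the longitude may be off by as much as 0.0001°.
Error at 10.5° = 0.0001° × 111000 × cos 10.5° ≈ 11.1 × 0.9833 = 10.914 m.
At 79.5°: 0.0001° × 111000 × cos 79.5° = 0.0001 × 111000 × 0.1822 ≈ 2.0228 m.
Difference: 10.914 − 2.0228 = 8.8913 m.

8.9 meters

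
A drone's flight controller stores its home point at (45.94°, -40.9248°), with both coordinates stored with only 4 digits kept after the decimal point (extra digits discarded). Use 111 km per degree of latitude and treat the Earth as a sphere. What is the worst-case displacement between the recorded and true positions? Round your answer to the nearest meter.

14 meters

Truncating at 4 decimal places can drop up to a full unit in the last place, so each coordinate may be off by as much as 0.0001°.
N–S: 0.0001° × 111000 m/° = 11.1 m.
E–W at 45.94°: 0.0001° × 111000 × cos 45.94° = 0.0001 × 111000 × 0.6954 ≈ 7.71907 m.
Combining orthogonally: (11.1² + 7.71907²)^½ ≈ 13.5201 m.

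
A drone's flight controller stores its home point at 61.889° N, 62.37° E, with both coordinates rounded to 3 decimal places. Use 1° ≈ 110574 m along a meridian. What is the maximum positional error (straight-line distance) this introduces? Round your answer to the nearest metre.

Rounding to 3 decimal places leaves each coordinate within ±0.0005° of the true value.
N–S: 0.0005° × 110574 m/° = 55.287 m.
East–west component at 61.889°: 0.0005° × 110574 × cos 61.889° ≈ 0.0005 × 52100.4 ≈ 26.0502 m.
Combining orthogonally: (55.287² + 26.0502²)^½ ≈ 61.1168 m.

61 metres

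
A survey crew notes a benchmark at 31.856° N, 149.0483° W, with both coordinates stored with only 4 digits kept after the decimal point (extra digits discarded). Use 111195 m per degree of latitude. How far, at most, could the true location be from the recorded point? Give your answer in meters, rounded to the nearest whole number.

15 meters

Truncating at 4 decimal places can drop up to a full unit in the last place, so each coordinate may be off by as much as 0.0001°.
North–south component: 0.0001° × 111195 = 11.1195 m.
Longitude error → 0.0001 × 111195 × cos 31.856° = 0.0001 × 111195 × 0.8494 ≈ 9.44465 m.
Worst case both components are at the extreme and orthogonal: √(11.1195² + 9.44465²) ≈ 14.5892 m.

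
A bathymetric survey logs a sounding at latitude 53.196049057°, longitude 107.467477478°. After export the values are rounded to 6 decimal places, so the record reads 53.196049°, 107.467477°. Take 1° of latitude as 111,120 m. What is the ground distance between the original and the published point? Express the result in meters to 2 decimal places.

The latitude changed by +0.000000057° and the longitude by +0.000000478°.
N–S: 0.000000057° × 111120 m/° = 0.00633384 m.
E–W at 53.196°: 0.000000478° × 111120 × cos 53.196° = 0.000000478 × 111120 × 0.5991 ≈ 0.0318203 m.
Combined displacement = (0.00633384² + 0.0318203²)^½ ≈ 0.0324445 m.

0.03 meters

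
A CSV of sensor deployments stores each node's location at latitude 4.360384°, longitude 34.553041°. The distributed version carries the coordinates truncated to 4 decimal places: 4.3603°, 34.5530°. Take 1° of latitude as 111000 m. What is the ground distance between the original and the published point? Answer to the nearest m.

The latitude changed by +0.000084° and the longitude by +0.000041°.
N–S: 0.000084° × 111000 m/° = 9.324 m.
E–W at 4.3603°: 0.000041° × 111000 × cos 4.3603° = 0.000041 × 111000 × 0.9971 ≈ 4.53783 m.
Distance: √(9.324² + 4.53783²) ≈ 10.3696 m.

10 m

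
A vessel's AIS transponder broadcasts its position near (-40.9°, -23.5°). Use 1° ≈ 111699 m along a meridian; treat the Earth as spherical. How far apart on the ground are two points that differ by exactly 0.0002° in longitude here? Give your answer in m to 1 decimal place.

0.0002° of longitude at 40.9° is 0.0002 × 111699 × cos 40.9° ≈ 0.0002 × 84428.1 = 16.8856 m.

16.9 m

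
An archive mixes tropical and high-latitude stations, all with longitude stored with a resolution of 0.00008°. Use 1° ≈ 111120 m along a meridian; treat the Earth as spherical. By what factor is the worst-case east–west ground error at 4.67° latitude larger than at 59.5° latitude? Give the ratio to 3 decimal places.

1.964

With a 0.00008° grid the true value lies within half a step, ±0.00008°/2 = ±4e-05°, of the stored one.
Error at 4.67° = 4e-05° × 111120 × cos 4.67° ≈ 4.4448 × 0.9967 = 4.43 m.
Error at 59.5° = 4e-05° × 111120 × cos 59.5° ≈ 4.4448 × 0.5075 = 2.2559 m.
Ratio: 4.43 / 2.2559 = cos 4.67° / cos 59.5° ≈ 1.9638.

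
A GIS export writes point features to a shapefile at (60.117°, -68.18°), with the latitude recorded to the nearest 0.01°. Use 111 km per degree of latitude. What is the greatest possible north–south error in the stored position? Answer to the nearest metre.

Rounding to 2 decimal places leaves the latitude within ±0.005° of the true value.
Along the meridian that is 0.005° × 111000 m/° = 555 m.

555 metres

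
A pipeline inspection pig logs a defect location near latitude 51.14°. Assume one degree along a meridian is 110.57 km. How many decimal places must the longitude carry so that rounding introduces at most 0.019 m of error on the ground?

At 51.14° one degree of longitude covers 110570 × cos 51.14° ≈ 110570 × 0.6274 ≈ 69373.8 m.
N decimal places → at most half a unit in the last place, 0.5 × 10⁻ᴺ° = 69373.8/2 × 10⁻ᴺ m.
Need 0.5 × 69373.8 × 10⁻ᴺ ≤ 0.019 → 10⁻ᴺ ≤ 5.478e-07, so N ≥ 6.26.
At 6 places the error can reach 0.0347 m, but 7 places keeps it to 0.00347 m.

7 decimal places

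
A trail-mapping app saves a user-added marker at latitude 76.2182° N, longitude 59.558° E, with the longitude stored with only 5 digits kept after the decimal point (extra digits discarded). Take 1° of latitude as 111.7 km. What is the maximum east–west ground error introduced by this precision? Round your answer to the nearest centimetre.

27 centimetres

Truncating at 5 decimal places can drop up to a full unit in the last place, so the longitude may be off by as much as 1e-05°.
At latitude 76.2182° a degree of longitude spans 111700 m × cos 76.2182° = 111700 × 0.2382 ≈ 26609.7 m.
East–west error: 1e-05° × 26609.7 m/° ≈ 0.266097 m.
That is 0.266097 m = 26.61 cm.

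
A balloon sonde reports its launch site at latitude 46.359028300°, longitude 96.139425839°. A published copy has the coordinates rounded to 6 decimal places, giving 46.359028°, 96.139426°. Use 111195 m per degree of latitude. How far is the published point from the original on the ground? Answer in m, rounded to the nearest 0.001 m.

0.036 m

The latitude changed by +0.000000300° and the longitude by -0.000000161°.
North–south shift: 0.000000300 × 111195 = 0.0333585 m.
E–W at 46.359°: -0.000000161° × 111195 × cos 46.359° = -0.000000161 × 111195 × 0.6901 ≈ -0.0123551 m.
Hypotenuse of the two orthogonal shifts: √(0.0333585² + 0.0123551²) = 0.035573 m.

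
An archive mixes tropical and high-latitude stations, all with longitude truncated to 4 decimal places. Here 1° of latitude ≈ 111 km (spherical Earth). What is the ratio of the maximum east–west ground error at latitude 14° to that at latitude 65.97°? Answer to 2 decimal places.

Truncating at 4 decimal places can drop up to a full unit in the last place, so the longitude may be off by as much as 0.0001°.
At 14°: 0.0001° × 111000 × cos 14° = 0.0001 × 111000 × 0.9703 ≈ 10.77 m.
Error at 65.97° = 0.0001° × 111000 × cos 65.97° ≈ 11.1 × 0.4072 = 4.5201 m.
Ratio: 10.77 / 4.5201 = cos 14° / cos 65.97° ≈ 2.3828.

2.38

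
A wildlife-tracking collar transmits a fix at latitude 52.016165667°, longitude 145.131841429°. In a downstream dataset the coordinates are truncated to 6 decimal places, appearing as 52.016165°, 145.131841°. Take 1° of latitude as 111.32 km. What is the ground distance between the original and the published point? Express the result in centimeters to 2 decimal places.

The latitude changed by +0.000000667° and the longitude by +0.000000429°.
N–S: 0.000000667° × 111320 m/° = 0.0742504 m.
East–west at this latitude: 0.000000429° × 111320 × cos 52.0162° ≈ 0.000000429 × 68510.7 = 0.0293911 m.
Hypotenuse of the two orthogonal shifts: √(0.0742504² + 0.0293911²) = 0.0798559 m.
That is 0.0798559 m = 7.9856 cm.

7.99 centimeters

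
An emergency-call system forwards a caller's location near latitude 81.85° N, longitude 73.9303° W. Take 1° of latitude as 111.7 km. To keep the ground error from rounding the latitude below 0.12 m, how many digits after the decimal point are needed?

One degree of latitude covers 111700 m.
Rounding to N decimal places gives at most 0.5 × 10⁻ᴺ degrees of error, i.e. 0.5 × 10⁻ᴺ × 111700 m.
Need 0.5 × 111700 × 10⁻ᴺ ≤ 0.12 → 10⁻ᴺ ≤ 2.149e-06, so N ≥ 5.67.
N = 5 would give 0.558 m (too coarse); N = 6 gives 0.0558 m ≤ 0.12 m.

6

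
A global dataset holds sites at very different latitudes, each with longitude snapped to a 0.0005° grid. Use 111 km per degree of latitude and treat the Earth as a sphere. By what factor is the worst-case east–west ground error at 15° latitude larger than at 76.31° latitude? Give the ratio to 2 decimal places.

4.08

With a 0.0005° grid the true value lies within half a step, ±0.0005°/2 = ±0.00025°, of the stored one.
Error at 15° = 0.00025° × 111000 × cos 15° ≈ 27.75 × 0.9659 = 26.804 m.
Error at 76.31° = 0.00025° × 111000 × cos 76.31° ≈ 27.75 × 0.2367 = 6.5676 m.
Ratio: 26.804 / 6.5676 = cos 15° / cos 76.31° ≈ 4.0813.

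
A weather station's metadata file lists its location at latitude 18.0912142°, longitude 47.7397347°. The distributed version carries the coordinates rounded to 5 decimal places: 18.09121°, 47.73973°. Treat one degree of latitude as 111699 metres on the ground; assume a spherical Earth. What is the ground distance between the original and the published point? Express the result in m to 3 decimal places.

Δlat = 18.0912142 − 18.09121 = +0.0000042°; Δlon = 47.7397347 − 47.73973 = +0.0000047°.
N–S: 0.0000042° × 111699 m/° = 0.469136 m.
E–W at 18.0912°: 0.0000047° × 111699 × cos 18.0912° = 0.0000047 × 111699 × 0.9506 ≈ 0.499032 m.
Hypotenuse of the two orthogonal shifts: √(0.469136² + 0.499032²) = 0.684924 m.

0.685 m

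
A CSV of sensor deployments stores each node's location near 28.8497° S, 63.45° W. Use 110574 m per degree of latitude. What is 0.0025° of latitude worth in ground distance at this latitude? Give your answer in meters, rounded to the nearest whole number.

0.0025° × 110574 m/° = 276.435 m.

276 meters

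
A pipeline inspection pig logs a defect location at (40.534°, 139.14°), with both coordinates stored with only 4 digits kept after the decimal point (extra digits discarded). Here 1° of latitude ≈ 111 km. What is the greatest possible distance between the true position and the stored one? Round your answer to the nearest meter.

Truncating at 4 decimal places can drop up to a full unit in the last place, so each coordinate may be off by as much as 0.0001°.
Latitude error → 0.0001 × 111000 = 11.1 m along the meridian.
East–west component at 40.534°: 0.0001° × 111000 × cos 40.534° ≈ 0.0001 × 84362.3 ≈ 8.43623 m.
The two errors are perpendicular, so the maximum displacement is √(11.1² + 8.43623²) ≈ 13.942 m.

14 meters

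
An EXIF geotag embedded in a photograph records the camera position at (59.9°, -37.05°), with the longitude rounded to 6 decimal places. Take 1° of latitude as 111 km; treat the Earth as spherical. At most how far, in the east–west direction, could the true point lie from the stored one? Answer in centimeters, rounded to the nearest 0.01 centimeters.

2.78 centimeters

Rounding to 6 decimal places leaves the longitude within ±5e-07° of the true value.
Parallels shrink by cos φ, so at 59.9° a degree of longitude is 111000 × 0.5015 ≈ 55667.7 m.
East–west error: 5e-07° × 55667.7 m/° ≈ 0.0278338 m.
That is 0.0278338 m = 2.7834 cm.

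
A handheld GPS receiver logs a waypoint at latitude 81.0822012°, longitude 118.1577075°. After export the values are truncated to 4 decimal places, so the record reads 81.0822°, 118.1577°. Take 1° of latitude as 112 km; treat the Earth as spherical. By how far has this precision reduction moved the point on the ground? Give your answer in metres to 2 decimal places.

The latitude changed by +0.0000012° and the longitude by +0.0000075°.
N–S: 0.0000012° × 112000 m/° = 0.1344 m.
E–W at 81.0822°: 0.0000075° × 112000 × cos 81.0822° = 0.0000075 × 112000 × 0.1550 ≈ 0.130215 m.
Hypotenuse of the two orthogonal shifts: √(0.1344² + 0.130215²) = 0.187134 m.

0.19 metres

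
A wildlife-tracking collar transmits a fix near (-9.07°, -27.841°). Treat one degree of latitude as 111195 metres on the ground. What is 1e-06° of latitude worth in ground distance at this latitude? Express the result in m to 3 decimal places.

0.111 m

Along a meridian 1e-06° is 1e-06 × 111195 = 0.111195 m.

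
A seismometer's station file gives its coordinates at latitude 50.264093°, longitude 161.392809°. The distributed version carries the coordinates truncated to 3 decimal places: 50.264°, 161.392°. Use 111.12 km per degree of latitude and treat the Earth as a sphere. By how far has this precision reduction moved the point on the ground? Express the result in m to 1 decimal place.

Δlat = 50.264093 − 50.264 = +0.000093°; Δlon = 161.392809 − 161.392 = +0.000809°.
N–S: 0.000093° × 111120 m/° = 10.3342 m.
East–west at this latitude: 0.000809° × 111120 × cos 50.264° ≈ 0.000809 × 71033.6 = 57.4662 m.
Hypotenuse of the two orthogonal shifts: √(10.3342² + 57.4662²) = 58.388 m.

58.4 m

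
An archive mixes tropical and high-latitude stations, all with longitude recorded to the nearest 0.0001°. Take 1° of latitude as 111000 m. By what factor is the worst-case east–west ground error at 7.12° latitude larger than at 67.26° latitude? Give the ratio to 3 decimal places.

Rounding to 4 decimal places leaves the longitude within ±5e-05° of the true value.
Error at 7.12° = 5e-05° × 111000 × cos 7.12° ≈ 5.55 × 0.9923 = 5.5072 m.
Error at 67.26° = 5e-05° × 111000 × cos 67.26° ≈ 5.55 × 0.3866 = 2.1454 m.
Ratio: 5.5072 / 2.1454 = cos 7.12° / cos 67.26° ≈ 2.5670.

2.567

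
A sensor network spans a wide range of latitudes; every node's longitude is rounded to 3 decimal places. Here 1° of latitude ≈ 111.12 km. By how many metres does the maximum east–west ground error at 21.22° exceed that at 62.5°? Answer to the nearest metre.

26 metres

Rounding to 3 decimal places leaves the longitude within ±0.0005° of the true value.
Error at 21.22° = 0.0005° × 111120 × cos 21.22° ≈ 55.56 × 0.9322 = 51.793 m.
At 62.5°: 0.0005° × 111120 × cos 62.5° = 0.0005 × 111120 × 0.4617 ≈ 25.655 m.
Difference: 51.793 − 25.655 = 26.138 m.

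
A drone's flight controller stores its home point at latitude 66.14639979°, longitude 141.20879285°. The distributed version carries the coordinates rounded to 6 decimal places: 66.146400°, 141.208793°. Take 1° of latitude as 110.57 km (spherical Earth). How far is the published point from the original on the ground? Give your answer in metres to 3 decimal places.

0.024 metres

The latitude changed by -0.00000021° and the longitude by -0.00000015°.
North–south shift: -0.00000021 × 110570 = -0.0232197 m.
East–west at this latitude: -0.00000015° × 110570 × cos 66.1464° ≈ -0.00000015 × 44714.6 = -0.00670719 m.
Distance: √(0.0232197² + 0.00670719²) ≈ 0.024169 m.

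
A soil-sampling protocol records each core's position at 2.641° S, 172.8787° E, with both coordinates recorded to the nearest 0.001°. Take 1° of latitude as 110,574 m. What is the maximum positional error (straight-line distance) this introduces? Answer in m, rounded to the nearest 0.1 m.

78.1 m

Rounding to 3 decimal places leaves each coordinate within ±0.0005° of the true value.
Latitude error → 0.0005 × 110574 = 55.287 m along the meridian.
Longitude error → 0.0005 × 110574 × cos 2.641° = 0.0005 × 110574 × 0.9989 ≈ 55.2283 m.
The two errors are perpendicular, so the maximum displacement is √(55.287² + 55.2283²) ≈ 78.1461 m.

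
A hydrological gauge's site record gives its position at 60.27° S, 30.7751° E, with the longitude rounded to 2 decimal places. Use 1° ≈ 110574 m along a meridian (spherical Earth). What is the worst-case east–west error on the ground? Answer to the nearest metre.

Rounding to 2 decimal places leaves the longitude within ±0.005° of the true value.
Parallels shrink by cos φ, so at 60.27° a degree of longitude is 110574 × 0.4959 ≈ 54835.1 m.
Maximum E–W displacement: 0.005 × 54835.1 = 274.176 m.

274 metres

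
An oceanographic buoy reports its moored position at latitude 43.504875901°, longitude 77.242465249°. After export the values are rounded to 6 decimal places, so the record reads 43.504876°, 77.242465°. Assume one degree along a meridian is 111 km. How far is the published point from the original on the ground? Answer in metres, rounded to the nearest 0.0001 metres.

Δlat = 43.504875901 − 43.504876 = -0.000000099°; Δlon = 77.242465249 − 77.242465 = +0.000000249°.
North–south shift: -0.000000099 × 111000 = -0.010989 m.
East–west at this latitude: 0.000000249° × 111000 × cos 43.5049° ≈ 0.000000249 × 80510.1 = 0.020047 m.
Hypotenuse of the two orthogonal shifts: √(0.010989² + 0.020047²) = 0.0228613 m.

0.0229 metres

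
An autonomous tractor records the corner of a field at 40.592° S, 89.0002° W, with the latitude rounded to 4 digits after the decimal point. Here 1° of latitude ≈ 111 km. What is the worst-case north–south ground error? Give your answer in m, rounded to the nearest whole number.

Rounding to 4 decimal places leaves the latitude within ±5e-05° of the true value.
North–south distance: 5e-05° × 111000 m/° = 5.55 m.

6 m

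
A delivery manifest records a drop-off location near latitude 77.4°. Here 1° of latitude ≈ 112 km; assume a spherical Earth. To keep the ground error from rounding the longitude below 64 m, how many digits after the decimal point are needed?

3 decimal places

At 77.4° one degree of longitude covers 112000 × cos 77.4° ≈ 112000 × 0.2181 ≈ 24432 m.
With N decimal places the half-ulp bound is 0.5·10⁻ᴺ°, or 0.5·10⁻ᴺ × 24432 m on the ground.
Setting 12216 × 10⁻ᴺ ≤ 64 gives 10ᴺ ≥ 190.9, i.e. N ≥ 2.28.
So 3 decimal places suffice (12.2 m); 2 would allow up to 122 m.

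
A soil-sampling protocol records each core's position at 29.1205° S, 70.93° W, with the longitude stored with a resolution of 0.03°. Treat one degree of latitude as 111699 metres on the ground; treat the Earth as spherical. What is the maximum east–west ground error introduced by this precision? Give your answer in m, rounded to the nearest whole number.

1464 m

With a 0.03° grid the true value lies within half a step, ±0.03°/2 = ±0.015°, of the stored one.
One degree of longitude at 29.1205° is 111699 × cos 29.1205° ≈ 111699 × 0.8736 = 97580 m.
East–west error: 0.015° × 97580 m/° ≈ 1463.7 m.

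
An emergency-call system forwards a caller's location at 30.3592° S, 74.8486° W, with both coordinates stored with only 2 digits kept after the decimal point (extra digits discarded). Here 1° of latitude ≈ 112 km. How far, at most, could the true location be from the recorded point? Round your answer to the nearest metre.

Truncating at 2 decimal places can drop up to a full unit in the last place, so each coordinate may be off by as much as 0.01°.
North–south component: 0.01° × 112000 = 1120 m.
Longitude error → 0.01 × 112000 × cos 30.3592° = 0.01 × 112000 × 0.8629 ≈ 966.419 m.
The two errors are perpendicular, so the maximum displacement is √(1120² + 966.419²) ≈ 1479.31 m.

1479 metres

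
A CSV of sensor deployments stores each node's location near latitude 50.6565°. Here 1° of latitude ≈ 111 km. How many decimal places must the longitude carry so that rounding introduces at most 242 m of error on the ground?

At 50.6565° one degree of longitude covers 111000 × cos 50.6565° ≈ 111000 × 0.6340 ≈ 70370.5 m.
Rounding to N decimal places gives at most 0.5 × 10⁻ᴺ degrees of error, i.e. 0.5 × 10⁻ᴺ × 70370.5 m.
Setting 35185.2 × 10⁻ᴺ ≤ 242 gives 10ᴺ ≥ 145.4, i.e. N ≥ 2.16.
At 2 places the error can reach 352 m, but 3 places keeps it to 35.2 m.

3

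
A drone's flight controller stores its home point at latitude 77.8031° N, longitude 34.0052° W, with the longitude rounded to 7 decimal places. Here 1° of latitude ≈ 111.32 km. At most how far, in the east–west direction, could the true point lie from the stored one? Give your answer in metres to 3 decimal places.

Rounding to 7 decimal places leaves the longitude within ±5e-08° of the true value.
At latitude 77.8031° a degree of longitude spans 111320 m × cos 77.8031° = 111320 × 0.2113 ≈ 23518.8 m.
East–west error: 5e-08° × 23518.8 m/° ≈ 0.00117594 m.

0.001 metres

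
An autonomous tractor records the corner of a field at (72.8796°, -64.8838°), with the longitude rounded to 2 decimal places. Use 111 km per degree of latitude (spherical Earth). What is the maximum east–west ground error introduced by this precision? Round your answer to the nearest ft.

Rounding to 2 decimal places leaves the longitude within ±0.005° of the true value.
Parallels shrink by cos φ, so at 72.8796° a degree of longitude is 111000 × 0.2944 ≈ 32676.2 m.
Maximum E–W displacement: 0.005 × 32676.2 = 163.381 m.
In feet: 163.381 m ÷ 0.3048 ≈ 536.03 ft.

536 ft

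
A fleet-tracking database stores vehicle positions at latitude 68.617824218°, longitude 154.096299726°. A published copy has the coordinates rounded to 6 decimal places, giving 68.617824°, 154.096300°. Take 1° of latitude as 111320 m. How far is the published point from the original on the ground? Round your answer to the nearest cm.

3 cm

Δlat = 68.617824218 − 68.617824 = +0.000000218°; Δlon = 154.096299726 − 154.096300 = -0.000000274°.
N–S: 0.000000218° × 111320 m/° = 0.0242678 m.
E–W at 68.6178°: -0.000000274° × 111320 × cos 68.6178° = -0.000000274 × 111320 × 0.3646 ≈ -0.0111205 m.
Hypotenuse of the two orthogonal shifts: √(0.0242678² + 0.0111205²) = 0.0266944 m.
That is 0.0266944 m = 2.6694 cm.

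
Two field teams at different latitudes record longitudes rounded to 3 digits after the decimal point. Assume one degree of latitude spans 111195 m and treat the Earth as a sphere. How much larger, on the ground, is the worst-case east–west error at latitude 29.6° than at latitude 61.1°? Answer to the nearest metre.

Rounding to 3 decimal places leaves the longitude within ±0.0005° of the true value.
At 29.6°: 0.0005° × 111195 × cos 29.6° = 0.0005 × 111195 × 0.8695 ≈ 48.342 m.
Error at 61.1° = 0.0005° × 111195 × cos 61.1° ≈ 55.598 × 0.4833 = 26.869 m.
Difference: 48.342 − 26.869 = 21.472 m.

21 metres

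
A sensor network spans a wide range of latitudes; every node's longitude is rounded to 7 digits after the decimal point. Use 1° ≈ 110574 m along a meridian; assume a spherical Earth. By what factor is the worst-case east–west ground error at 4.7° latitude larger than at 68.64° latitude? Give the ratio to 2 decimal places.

2.74

Rounding to 7 decimal places leaves the longitude within ±5e-08° of the true value.
Error at 4.7° = 5e-08° × 110574 × cos 4.7° ≈ 0.0055287 × 0.9966 = 0.0055101 m.
Error at 68.64° = 5e-08° × 110574 × cos 68.64° ≈ 0.0055287 × 0.3642 = 0.0020137 m.
Ratio: 0.0055101 / 0.0020137 = cos 4.7° / cos 68.64° ≈ 2.7363.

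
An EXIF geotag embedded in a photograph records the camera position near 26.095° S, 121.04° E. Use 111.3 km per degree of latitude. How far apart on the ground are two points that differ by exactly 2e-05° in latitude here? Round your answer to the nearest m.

Along a meridian 2e-05° is 2e-05 × 111300 = 2.226 m.

2 m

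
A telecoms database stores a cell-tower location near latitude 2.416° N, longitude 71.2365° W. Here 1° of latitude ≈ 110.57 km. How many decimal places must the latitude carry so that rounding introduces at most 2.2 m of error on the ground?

5 decimal places

One degree of latitude covers 110570 m.
With N decimal places the half-ulp bound is 0.5·10⁻ᴺ°, or 0.5·10⁻ᴺ × 110570 m on the ground.
Need 0.5 × 110570 × 10⁻ᴺ ≤ 2.2 → 10⁻ᴺ ≤ 3.979e-05, so N ≥ 4.40.
N = 4 would give 5.53 m (too coarse); N = 5 gives 0.553 m ≤ 2.2 m.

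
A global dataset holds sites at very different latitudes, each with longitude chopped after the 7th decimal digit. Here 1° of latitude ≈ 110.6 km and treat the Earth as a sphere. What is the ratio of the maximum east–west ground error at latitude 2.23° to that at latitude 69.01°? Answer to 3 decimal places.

2.790

Truncating at 7 decimal places can drop up to a full unit in the last place, so the longitude may be off by as much as 1e-07°.
Error at 2.23° = 1e-07° × 110600 × cos 2.23° ≈ 0.01106 × 0.9992 = 0.011052 m.
At 69.01°: 1e-07° × 110600 × cos 69.01° = 1e-07 × 110600 × 0.3582 ≈ 0.0039617 m.
The ratio reduces to cos 2.23° / cos 69.01° = 0.9992/0.3582 ≈ 2.7896.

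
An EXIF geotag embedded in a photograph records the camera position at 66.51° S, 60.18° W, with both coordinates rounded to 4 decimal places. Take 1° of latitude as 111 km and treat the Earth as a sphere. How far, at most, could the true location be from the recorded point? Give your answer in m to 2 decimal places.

5.97 m

Rounding to 4 decimal places leaves each coordinate within ±5e-05° of the true value.
N–S: 5e-05° × 111000 m/° = 5.55 m.
E–W at 66.51°: 5e-05° × 111000 × cos 66.51° = 5e-05 × 111000 × 0.3986 ≈ 2.21217 m.
Worst case both components are at the extreme and orthogonal: √(5.55² + 2.21217²) ≈ 5.97463 m.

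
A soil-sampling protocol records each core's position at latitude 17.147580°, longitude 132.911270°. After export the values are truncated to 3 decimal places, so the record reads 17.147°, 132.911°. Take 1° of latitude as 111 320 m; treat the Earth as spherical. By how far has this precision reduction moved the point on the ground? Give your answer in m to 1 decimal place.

Δlat = 17.147580 − 17.147 = +0.000580°; Δlon = 132.911270 − 132.911 = +0.000270°.
N–S: 0.000580° × 111320 m/° = 64.5656 m.
E–W at 17.147°: 0.000270° × 111320 × cos 17.147° = 0.000270 × 111320 × 0.9556 ≈ 28.7204 m.
Distance: √(64.5656² + 28.7204²) ≈ 70.6653 m.

70.7 m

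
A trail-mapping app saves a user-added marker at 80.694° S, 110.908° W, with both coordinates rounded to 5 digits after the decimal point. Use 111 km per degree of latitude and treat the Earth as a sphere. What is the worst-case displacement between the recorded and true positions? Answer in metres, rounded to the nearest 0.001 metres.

Rounding to 5 decimal places leaves each coordinate within ±5e-06° of the true value.
N–S: 5e-06° × 111000 m/° = 0.555 m.
E–W at 80.694°: 5e-06° × 111000 × cos 80.694° = 5e-06 × 111000 × 0.1617 ≈ 0.0897475 m.
The two errors are perpendicular, so the maximum displacement is √(0.555² + 0.0897475²) ≈ 0.56221 m.

0.562 metres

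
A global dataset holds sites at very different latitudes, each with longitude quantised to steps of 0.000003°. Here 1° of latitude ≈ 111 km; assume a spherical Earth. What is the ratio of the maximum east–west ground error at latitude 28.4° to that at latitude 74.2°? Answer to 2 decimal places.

With a 0.000003° grid the true value lies within half a step, ±0.000003°/2 = ±1.5e-06°, of the stored one.
At 28.4°: 1.5e-06° × 111000 × cos 28.4° = 1.5e-06 × 111000 × 0.8796 ≈ 0.14646 m.
At 74.2°: 1.5e-06° × 111000 × cos 74.2° = 1.5e-06 × 111000 × 0.2723 ≈ 0.045335 m.
The ratio reduces to cos 28.4° / cos 74.2° = 0.8796/0.2723 ≈ 3.2307.

3.23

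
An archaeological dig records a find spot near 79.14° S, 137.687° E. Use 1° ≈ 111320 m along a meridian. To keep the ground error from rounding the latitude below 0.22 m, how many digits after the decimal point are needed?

6

One degree of latitude covers 111320 m.
With N decimal places the half-ulp bound is 0.5·10⁻ᴺ°, or 0.5·10⁻ᴺ × 111320 m on the ground.
Need 0.5 × 111320 × 10⁻ᴺ ≤ 0.22 → 10⁻ᴺ ≤ 3.953e-06, so N ≥ 5.40.
So 6 decimal places suffice (0.0557 m); 5 would allow up to 0.557 m.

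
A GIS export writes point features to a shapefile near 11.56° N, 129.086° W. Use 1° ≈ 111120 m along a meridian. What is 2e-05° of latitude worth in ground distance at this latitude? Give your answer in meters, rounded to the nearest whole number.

2 meters

Along a meridian 2e-05° is 2e-05 × 111120 = 2.2224 m.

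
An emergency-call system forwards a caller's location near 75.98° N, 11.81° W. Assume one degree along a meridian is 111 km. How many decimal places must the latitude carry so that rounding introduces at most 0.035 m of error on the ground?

7

One degree of latitude covers 111000 m.
With N decimal places the half-ulp bound is 0.5·10⁻ᴺ°, or 0.5·10⁻ᴺ × 111000 m on the ground.
Need 0.5 × 111000 × 10⁻ᴺ ≤ 0.035 → 10⁻ᴺ ≤ 6.306e-07, so N ≥ 6.20.
At 6 places the error can reach 0.0555 m, but 7 places keeps it to 0.00555 m.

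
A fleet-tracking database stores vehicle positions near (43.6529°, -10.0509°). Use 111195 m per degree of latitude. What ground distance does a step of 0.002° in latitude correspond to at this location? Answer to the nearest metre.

222 metres

Along a meridian 0.002° is 0.002 × 111195 = 222.39 m.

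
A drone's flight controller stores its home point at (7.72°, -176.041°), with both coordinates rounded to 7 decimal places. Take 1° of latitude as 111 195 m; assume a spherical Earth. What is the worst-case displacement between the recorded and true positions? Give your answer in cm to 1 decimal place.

Rounding to 7 decimal places leaves each coordinate within ±5e-08° of the true value.
North–south component: 5e-08° × 111195 = 0.00555975 m.
Longitude error → 5e-08 × 111195 × cos 7.72° = 5e-08 × 111195 × 0.9909 ≈ 0.00550936 m.
Combining orthogonally: (0.00555975² + 0.00550936²)^½ ≈ 0.00782712 m.
That is 0.00782712 m = 0.78271 cm.

0.8 cm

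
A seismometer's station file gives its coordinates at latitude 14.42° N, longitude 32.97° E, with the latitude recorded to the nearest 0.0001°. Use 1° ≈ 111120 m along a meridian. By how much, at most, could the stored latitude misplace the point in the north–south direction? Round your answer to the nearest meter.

Rounding to 4 decimal places leaves the latitude within ±5e-05° of the true value.
Along the meridian that is 5e-05° × 111120 m/° = 5.556 m.

6 meters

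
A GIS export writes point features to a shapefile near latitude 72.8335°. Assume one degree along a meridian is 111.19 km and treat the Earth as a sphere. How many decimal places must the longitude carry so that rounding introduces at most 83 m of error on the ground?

At 72.8335° one degree of longitude covers 111190 × cos 72.8335° ≈ 111190 × 0.2951 ≈ 32817.7 m.
With N decimal places the half-ulp bound is 0.5·10⁻ᴺ°, or 0.5·10⁻ᴺ × 32817.7 m on the ground.
Setting 16408.8 × 10⁻ᴺ ≤ 83 gives 10ᴺ ≥ 197.7, i.e. N ≥ 2.30.
So 3 decimal places suffice (16.4 m); 2 would allow up to 164 m.

3 decimal places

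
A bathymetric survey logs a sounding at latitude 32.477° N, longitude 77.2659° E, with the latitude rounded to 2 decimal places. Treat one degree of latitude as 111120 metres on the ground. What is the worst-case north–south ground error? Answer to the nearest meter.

556 meters

Rounding to 2 decimal places leaves the latitude within ±0.005° of the true value.
So the N–S error is at most 0.005 × 111120 = 555.6 m.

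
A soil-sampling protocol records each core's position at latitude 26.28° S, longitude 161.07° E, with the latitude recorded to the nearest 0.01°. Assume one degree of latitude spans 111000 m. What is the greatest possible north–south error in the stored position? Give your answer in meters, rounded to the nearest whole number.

Rounding to 2 decimal places leaves the latitude within ±0.005° of the true value.
So the N–S error is at most 0.005 × 111000 = 555 m.

555 meters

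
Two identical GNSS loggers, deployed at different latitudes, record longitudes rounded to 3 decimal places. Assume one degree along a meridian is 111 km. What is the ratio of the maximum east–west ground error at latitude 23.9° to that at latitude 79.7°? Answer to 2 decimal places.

5.11

Rounding to 3 decimal places leaves the longitude within ±0.0005° of the true value.
Error at 23.9° = 0.0005° × 111000 × cos 23.9° ≈ 55.5 × 0.9143 = 50.741 m.
Error at 79.7° = 0.0005° × 111000 × cos 79.7° ≈ 55.5 × 0.1788 = 9.9235 m.
The ratio reduces to cos 23.9° / cos 79.7° = 0.9143/0.1788 ≈ 5.1132.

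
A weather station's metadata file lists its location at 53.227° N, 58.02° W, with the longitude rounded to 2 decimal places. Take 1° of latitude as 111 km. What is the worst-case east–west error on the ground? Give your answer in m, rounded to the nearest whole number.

Rounding to 2 decimal places leaves the longitude within ±0.005° of the true value.
One degree of longitude at 53.227° is 111000 × cos 53.227° ≈ 111000 × 0.5986 = 66449.7 m.
So at most 0.005° × 66449.7 ≈ 332.249 m east–west.

332 m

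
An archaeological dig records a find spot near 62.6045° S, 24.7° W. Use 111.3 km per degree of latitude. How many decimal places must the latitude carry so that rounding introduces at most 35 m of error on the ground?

One degree of latitude covers 111300 m.
N decimal places → at most half a unit in the last place, 0.5 × 10⁻ᴺ° = 111300/2 × 10⁻ᴺ m.
Setting 55650 × 10⁻ᴺ ≤ 35 gives 10ᴺ ≥ 1590, i.e. N ≥ 3.20.
At 3 places the error can reach 55.6 m, but 4 places keeps it to 5.57 m.

4 decimal places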